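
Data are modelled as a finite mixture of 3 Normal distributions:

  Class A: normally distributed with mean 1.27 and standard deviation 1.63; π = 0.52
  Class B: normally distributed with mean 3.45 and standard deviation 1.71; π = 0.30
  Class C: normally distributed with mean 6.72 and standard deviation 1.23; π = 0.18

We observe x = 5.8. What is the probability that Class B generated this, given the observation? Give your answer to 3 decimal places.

0.368

By Bayes' theorem, P(k | x) = π_k f_k(x) / Σ_j π_j f_j(x).
Component likelihoods at x = 5.8:
  p_A = 0.00514705
  p_B = 0.0907416
  p_C = 0.2452
Prior × likelihood for each component:
  π_A·p_A = 0.52 × 0.00514705 = 0.00267647
  π_B·p_B = 0.30 × 0.0907416 = 0.0272225
  π_C·p_C = 0.18 × 0.2452 = 0.044136
Evidence: 0.00267647 + 0.0272225 + 0.044136 = 0.074035
P(Class B | the observation) ≈ 0.368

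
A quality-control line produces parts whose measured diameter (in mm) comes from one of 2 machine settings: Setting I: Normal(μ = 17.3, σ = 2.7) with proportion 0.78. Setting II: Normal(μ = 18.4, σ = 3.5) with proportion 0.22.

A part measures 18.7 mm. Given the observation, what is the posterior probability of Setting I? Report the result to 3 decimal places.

0.801

The responsibility of component k is π_k f_k(x) divided by Σ_j π_j f_j(x).
Normal densities:
  p_I = (1/(2.7·√(2π)))·exp(−(18.7−17.3)²/(2·2.7²)) = 0.147756·exp(-0.13443) = 0.129171
  p_II = (1/(3.5·√(2π)))·exp(−(18.7−18.4)²/(2·3.5²)) = 0.113984·exp(-0.00367) = 0.113566
Unnormalised posteriors:
  π_I·p_I = 0.78 × 0.129171 = 0.100753
  π_II·p_II = 0.22 × 0.113566 = 0.0249844
Evidence: 0.100753 + 0.0249844 = 0.125738
P(Setting I | 18.7 mm) ≈ 0.801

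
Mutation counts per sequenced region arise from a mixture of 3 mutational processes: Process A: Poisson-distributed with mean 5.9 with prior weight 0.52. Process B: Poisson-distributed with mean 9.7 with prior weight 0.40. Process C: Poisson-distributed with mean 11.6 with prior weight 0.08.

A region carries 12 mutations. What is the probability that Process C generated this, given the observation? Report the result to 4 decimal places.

By Bayes' theorem, P(k | x) = w_k f_k(x) / Σ_j w_j f_j(x).
Component likelihoods at x = 12 mutations:
  f_A = 0.0101754
  f_B = 0.0887702
  f_C = 0.113591
Unnormalised posteriors:
  w_A·f_A = 0.52 × 0.0101754 = 0.00529119
  w_B·f_B = 0.40 × 0.0887702 = 0.0355081
  w_C·f_C = 0.08 × 0.113591 = 0.00908726
Sum: 0.00529119 + 0.0355081 + 0.00908726 = 0.0498865
P(Process C | x) ≈ 0.1822

0.1822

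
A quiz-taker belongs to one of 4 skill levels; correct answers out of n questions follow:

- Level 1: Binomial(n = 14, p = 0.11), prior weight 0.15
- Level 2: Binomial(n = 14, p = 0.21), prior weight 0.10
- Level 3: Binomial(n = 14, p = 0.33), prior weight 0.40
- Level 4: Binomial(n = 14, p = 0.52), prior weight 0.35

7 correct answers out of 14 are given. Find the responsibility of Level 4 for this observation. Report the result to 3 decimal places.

0.664

Posterior ∝ prior × likelihood, so P(k | x) ∝ π_k f_k(x); normalise over all components.
Binomial probabilities:
  p_1 = 0.000295819
  p_2 = 0.0118706
  p_3 = 0.0886479
  p_4 = 0.207138
Weight by the priors:
  π_1·p_1 = 0.15 × 0.000295819 = 4.43729e-05
  π_2·p_2 = 0.10 × 0.0118706 = 0.00118706
  π_3·p_3 = 0.40 × 0.0886479 = 0.0354592
  π_4·p_4 = 0.35 × 0.207138 = 0.0724982
Denominator: 4.43729e-05 + 0.00118706 + 0.0354592 + 0.0724982 = 0.109189
P(Level 4 | data) ≈ 0.664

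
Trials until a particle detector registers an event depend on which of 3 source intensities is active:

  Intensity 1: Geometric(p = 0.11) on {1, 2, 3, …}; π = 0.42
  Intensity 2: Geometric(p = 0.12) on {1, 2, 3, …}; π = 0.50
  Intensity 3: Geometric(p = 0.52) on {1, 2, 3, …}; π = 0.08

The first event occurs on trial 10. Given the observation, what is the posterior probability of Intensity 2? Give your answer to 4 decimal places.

0.5390

P(component k | x) = π_k·f_k(x) / marginal(x), where marginal(x) = Σ_j π_j·f_j(x).
Component likelihoods at x = 10:
  L_1 = 0.0385392
  L_2 = 0.0379774
  L_3 = 0.000703355
Multiply by the mixture weights:
  π_1·L_1 = 0.42 × 0.0385392 = 0.0161865
  π_2·L_2 = 0.50 × 0.0379774 = 0.0189887
  π_3·L_3 = 0.08 × 0.000703355 = 5.62684e-05
Normaliser: 0.0161865 + 0.0189887 + 5.62684e-05 = 0.0352314
P(Intensity 2 | data) = 0.0189887 / 0.0352314 ≈ 0.5390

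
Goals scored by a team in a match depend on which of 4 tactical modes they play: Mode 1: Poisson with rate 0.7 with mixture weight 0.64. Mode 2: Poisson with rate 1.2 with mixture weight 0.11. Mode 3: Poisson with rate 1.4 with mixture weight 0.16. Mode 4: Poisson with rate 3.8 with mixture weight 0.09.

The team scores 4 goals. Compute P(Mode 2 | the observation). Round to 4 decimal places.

By Bayes' theorem, P(k | x) = π_k f_k(x) / Σ_j π_j f_j(x).
Evaluate each component's likelihood at the observed value:
  L_1 = e^(−0.7)·0.7^4/4! = 0.00496792
  L_2 = e^(−1.2)·1.2^4/4! = 0.0260232
  L_3 = e^(−1.4)·1.4^4/4! = 0.039472
  L_4 = e^(−3.8)·3.8^4/4! = 0.194359
Multiply by the mixture weights:
  π_1·L_1 = 0.64 × 0.00496792 = 0.00317947
  π_2·L_2 = 0.11 × 0.0260232 = 0.00286255
  π_3·L_3 = 0.16 × 0.039472 = 0.00631551
  π_4·L_4 = 0.09 × 0.194359 = 0.0174923
Sum: 0.00317947 + 0.00286255 + 0.00631551 + 0.0174923 = 0.0298498
So the posterior for Mode 2 is 0.00286255 / 0.0298498 ≈ 0.0959.

0.0959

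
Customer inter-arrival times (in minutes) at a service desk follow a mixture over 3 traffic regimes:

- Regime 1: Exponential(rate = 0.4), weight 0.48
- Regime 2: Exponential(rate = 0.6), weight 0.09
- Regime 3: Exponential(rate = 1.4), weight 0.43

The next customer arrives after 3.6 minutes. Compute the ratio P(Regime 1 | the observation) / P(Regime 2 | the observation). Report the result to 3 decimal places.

Posterior odds = (P(Z=i) f_i(x)) / (P(Z=j) f_j(x)); the normalising sum cancels.
Evaluate each component's likelihood at the observed value:
  f_1 = 0.4·e^(−0.4·3.6) = 0.4·e^(−1.4400) = 0.0947711
  f_2 = 0.6·e^(−0.6·3.6) = 0.6·e^(−2.1600) = 0.0691951
  f_3 = 1.4·e^(−1.4·3.6) = 1.4·e^(−5.0400) = 0.00906325
0.0454901 / 0.00622756 ≈ 7.305

7.305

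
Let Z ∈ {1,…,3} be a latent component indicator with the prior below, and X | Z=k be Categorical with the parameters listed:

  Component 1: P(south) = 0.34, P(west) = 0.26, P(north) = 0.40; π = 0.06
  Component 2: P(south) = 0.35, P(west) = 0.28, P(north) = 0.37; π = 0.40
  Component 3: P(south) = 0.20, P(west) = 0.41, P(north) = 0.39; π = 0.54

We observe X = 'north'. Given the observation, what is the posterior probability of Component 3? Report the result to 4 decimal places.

0.5504

By Bayes' theorem, P(k | x) = P(Z=k) f_k(x) / Σ_j P(Z=j) f_j(x).
Categorical probabilities:
  f_1 = P(north | comp) = 0.40
  f_2 = P(north | comp) = 0.37
  f_3 = P(north | comp) = 0.39
Prior × likelihood for each component:
  P(Z=1)·f_1 = 0.06 × 0.4 = 0.024
  P(Z=2)·f_2 = 0.40 × 0.37 = 0.148
  P(Z=3)·f_3 = 0.54 × 0.39 = 0.2106
Marginal: 0.024 + 0.148 + 0.2106 = 0.3826
Responsibility of Component 3: 0.2106 / 0.3826 ≈ 0.5504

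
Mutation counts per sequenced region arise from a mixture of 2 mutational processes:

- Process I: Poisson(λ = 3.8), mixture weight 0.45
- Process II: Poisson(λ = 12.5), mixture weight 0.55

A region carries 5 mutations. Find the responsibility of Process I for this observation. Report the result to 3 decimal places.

P(component k | x) = π_k·f_k(x) / marginal(x), where marginal(x) = Σ_j π_j·f_j(x).
Poisson probabilities:
  p_I = e^(−3.8)·3.8^5/5! = 0.147713
  p_II = e^(−12.5)·12.5^5/5! = 0.00947737
Multiply by the mixture weights:
  π_I·p_I = 0.45 × 0.147713 = 0.0664707
  π_II·p_II = 0.55 × 0.00947737 = 0.00521255
Evidence: 0.0664707 + 0.00521255 = 0.0716832
Responsibility of Process I: 0.0664707 / 0.0716832 ≈ 0.927

0.927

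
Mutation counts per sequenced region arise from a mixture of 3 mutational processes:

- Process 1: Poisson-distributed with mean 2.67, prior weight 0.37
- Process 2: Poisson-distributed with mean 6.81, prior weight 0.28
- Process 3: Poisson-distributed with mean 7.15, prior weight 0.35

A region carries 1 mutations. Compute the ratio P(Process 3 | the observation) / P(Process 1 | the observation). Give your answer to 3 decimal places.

Only the two components matter; the odds are (w_i f_i(x)) / (w_j f_j(x)).
Evaluate each component's likelihood at the observed value:
  p_1 = 0.184903
  p_2 = 0.00750934
  p_3 = 0.00561178
0.00196412 / 0.0684143 ≈ 0.029

0.029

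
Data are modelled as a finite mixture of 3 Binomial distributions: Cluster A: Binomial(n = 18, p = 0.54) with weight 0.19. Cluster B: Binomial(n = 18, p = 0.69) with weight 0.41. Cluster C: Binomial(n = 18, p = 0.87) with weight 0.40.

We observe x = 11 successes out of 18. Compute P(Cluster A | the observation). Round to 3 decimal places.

Posterior ∝ prior × likelihood, so P(k | x) ∝ π_k f_k(x); normalise over all components.
Binomial probabilities:
  L_A = 0.157903
  L_B = 0.147784
  L_C = 0.00431589
Unnormalised posteriors:
  π_A·L_A = 0.19 × 0.157903 = 0.0300016
  π_B·L_B = 0.41 × 0.147784 = 0.0605913
  π_C·L_C = 0.40 × 0.00431589 = 0.00172635
Marginal: 0.0300016 + 0.0605913 + 0.00172635 = 0.0923193
P(Cluster A | data) ≈ 0.325

0.325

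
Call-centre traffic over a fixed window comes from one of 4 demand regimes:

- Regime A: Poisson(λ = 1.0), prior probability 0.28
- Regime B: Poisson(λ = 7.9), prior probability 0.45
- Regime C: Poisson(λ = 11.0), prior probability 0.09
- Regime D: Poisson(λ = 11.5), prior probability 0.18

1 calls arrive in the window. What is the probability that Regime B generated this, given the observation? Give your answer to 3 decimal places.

0.013

The responsibility of component k is π_k f_k(x) divided by Σ_j π_j f_j(x).
Component likelihoods at x = 1 calls:
  p_A = e^(−1.0)·1.0^1/1! = 0.367879
  p_B = e^(−7.9)·7.9^1/1! = 0.00292887
  p_C = e^(−11.0)·11.0^1/1! = 0.000183719
  p_D = e^(−11.5)·11.5^1/1! = 0.000116496
Prior × likelihood for each component:
  π_A·p_A = 0.28 × 0.367879 = 0.103006
  π_B·p_B = 0.45 × 0.00292887 = 0.00131799
  π_C·p_C = 0.09 × 0.000183719 = 1.65347e-05
  π_D·p_D = 0.18 × 0.000116496 = 2.09693e-05
Evidence: 0.103006 + 0.00131799 + 1.65347e-05 + 2.09693e-05 = 0.104362
P(Regime B | data) = 0.00131799 / 0.104362 ≈ 0.013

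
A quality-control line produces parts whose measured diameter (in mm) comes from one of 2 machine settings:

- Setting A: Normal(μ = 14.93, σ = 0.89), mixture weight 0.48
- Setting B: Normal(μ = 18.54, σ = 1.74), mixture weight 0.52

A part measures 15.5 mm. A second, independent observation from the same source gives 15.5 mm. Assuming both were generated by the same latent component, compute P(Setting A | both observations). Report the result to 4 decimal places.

0.9802

By Bayes' theorem, P(k | x) = P(Z=k) f_k(x) / Σ_j P(Z=j) f_j(x).
Since both observations come from the same component, the likelihood for component k is f_k(x₁)·f_k(x₂).
  p_A = [0.365133] × [0.365133] = 0.133322
  p_B = [0.0498344] × [0.0498344] = 0.00248347
Multiply by the mixture weights:
  P(Z=A)·p_A = 0.48 × 0.133322 = 0.0639948
  P(Z=B)·p_B = 0.52 × 0.00248347 = 0.0012914
Marginal: 0.0639948 + 0.0012914 = 0.0652862
So the posterior for Setting A is 0.0639948 / 0.0652862 ≈ 0.9802.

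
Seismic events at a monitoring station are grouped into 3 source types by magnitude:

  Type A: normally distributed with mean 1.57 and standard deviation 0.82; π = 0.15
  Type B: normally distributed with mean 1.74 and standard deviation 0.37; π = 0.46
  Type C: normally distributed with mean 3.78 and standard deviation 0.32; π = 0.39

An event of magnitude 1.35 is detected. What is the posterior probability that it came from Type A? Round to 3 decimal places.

P(component k | x) = π_k·f_k(x) / marginal(x), where marginal(x) = Σ_j π_j·f_j(x).
Normal densities:
  p_A = 0.469316
  p_B = 0.618659
  p_C = 3.74935e-13
Unnormalised posteriors:
  π_A·p_A = 0.15 × 0.469316 = 0.0703975
  π_B·p_B = 0.46 × 0.618659 = 0.284583
  π_C·p_C = 0.39 × 3.74935e-13 = 1.46225e-13
Marginal: 0.0703975 + 0.284583 + 1.46225e-13 = 0.354981
So the posterior for Type A is 0.0703975 / 0.354981 ≈ 0.198.

0.198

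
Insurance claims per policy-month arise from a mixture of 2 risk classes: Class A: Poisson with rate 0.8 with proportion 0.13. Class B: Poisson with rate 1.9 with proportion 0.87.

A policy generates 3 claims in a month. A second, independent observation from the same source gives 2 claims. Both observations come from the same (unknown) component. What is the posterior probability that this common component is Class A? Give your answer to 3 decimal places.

0.018

Apply Bayes' rule: the posterior for each component is proportional to its prior times its likelihood at x.
Since both observations come from the same component, the likelihood for component k is f_k(x₁)·f_k(x₂).
  p_A = [0.0383427] × [0.143785] = 0.00551312
  p_B = [0.170982] × [0.269971] = 0.0461602
Unnormalised posteriors:
  π_A·p_A = 0.13 × 0.00551312 = 0.000716706
  π_B·p_B = 0.87 × 0.0461602 = 0.0401594
Marginal: 0.000716706 + 0.0401594 = 0.0408761
P(Class A | x₁, x₂) = 0.000716706 / 0.0408761 ≈ 0.018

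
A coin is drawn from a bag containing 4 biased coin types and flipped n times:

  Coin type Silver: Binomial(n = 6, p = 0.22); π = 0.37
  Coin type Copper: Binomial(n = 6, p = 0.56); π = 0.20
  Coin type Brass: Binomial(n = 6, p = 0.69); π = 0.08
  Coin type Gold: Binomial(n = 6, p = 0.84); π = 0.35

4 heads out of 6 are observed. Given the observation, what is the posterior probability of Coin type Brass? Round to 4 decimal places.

Posterior ∝ prior × likelihood, so P(k | x) ∝ w_k f_k(x); normalise over all components.
Evaluate each component's likelihood at the observed value:
  p_Silver = C(6,4)·0.22^4·0.78^2 = 15·0.00234256·0.6084 = 0.0213782
  p_Copper = C(6,4)·0.56^4·0.44^2 = 15·0.098345·0.1936 = 0.285594
  p_Brass = C(6,4)·0.69^4·0.31^2 = 15·0.226671·0.0961 = 0.326747
  p_Gold = C(6,4)·0.84^4·0.16^2 = 15·0.497871·0.0256 = 0.191183
Multiply by the mixture weights:
  w_Silver·p_Silver = 0.37 × 0.0213782 = 0.00790993
  w_Copper·p_Copper = 0.20 × 0.285594 = 0.0571188
  w_Brass·p_Brass = 0.08 × 0.326747 = 0.0261397
  w_Gold·p_Gold = 0.35 × 0.191183 = 0.0669139
Evidence: 0.00790993 + 0.0571188 + 0.0261397 + 0.0669139 = 0.158082
P(Coin type Brass | the observation) = 0.0261397 / 0.158082 ≈ 0.1654

0.1654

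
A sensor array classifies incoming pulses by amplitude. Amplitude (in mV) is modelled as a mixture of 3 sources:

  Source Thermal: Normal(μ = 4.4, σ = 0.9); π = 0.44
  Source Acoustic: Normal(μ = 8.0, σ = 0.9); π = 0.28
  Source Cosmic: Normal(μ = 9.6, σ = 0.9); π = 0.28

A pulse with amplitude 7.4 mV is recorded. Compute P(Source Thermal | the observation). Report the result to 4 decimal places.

Posterior ∝ prior × likelihood, so P(k | x) ∝ π_k f_k(x); normalise over all components.
Normal densities:
  f_Thermal = 0.00171364
  f_Acoustic = 0.354942
  f_Cosmic = 0.0223432
Weight by the priors:
  π_Thermal·f_Thermal = 0.44 × 0.00171364 = 0.000754003
  π_Acoustic·f_Acoustic = 0.28 × 0.354942 = 0.0993838
  π_Cosmic·f_Cosmic = 0.28 × 0.0223432 = 0.0062561
Sum: 0.000754003 + 0.0993838 + 0.0062561 = 0.106394
P(Source Thermal | the observation) = 0.000754003 / 0.106394 ≈ 0.0071

0.0071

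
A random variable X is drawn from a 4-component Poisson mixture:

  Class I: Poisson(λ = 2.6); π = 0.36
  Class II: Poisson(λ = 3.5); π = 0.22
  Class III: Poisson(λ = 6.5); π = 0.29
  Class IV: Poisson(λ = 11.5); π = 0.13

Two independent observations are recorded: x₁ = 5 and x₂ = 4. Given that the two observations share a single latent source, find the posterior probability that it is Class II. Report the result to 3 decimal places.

0.393

By Bayes' theorem, P(k | x) = π_k f_k(x) / Σ_j π_j f_j(x).
Since both observations come from the same component, the likelihood for component k is f_k(x₁)·f_k(x₂).
  p_I = [e^(−2.6)·2.6^5/5! = 0.0735394] × [0.141422] = 0.0104001
  p_II = [e^(−3.5)·3.5^5/5! = 0.132169] × [0.188812] = 0.0249551
  p_III = [e^(−6.5)·6.5^5/5! = 0.145369] × [0.111822] = 0.0162555
  p_IV = [e^(−11.5)·11.5^5/5! = 0.0169794] × [0.00738233] = 0.000125347
Prior × likelihood for each component:
  π_I·p_I = 0.36 × 0.0104001 = 0.00374403
  π_II·p_II = 0.22 × 0.0249551 = 0.00549011
  π_III·p_III = 0.29 × 0.0162555 = 0.00471409
  π_IV·p_IV = 0.13 × 0.000125347 = 1.62951e-05
Evidence: 0.00374403 + 0.00549011 + 0.00471409 + 1.62951e-05 = 0.0139645
So the posterior for Class II is 0.00549011 / 0.0139645 ≈ 0.393.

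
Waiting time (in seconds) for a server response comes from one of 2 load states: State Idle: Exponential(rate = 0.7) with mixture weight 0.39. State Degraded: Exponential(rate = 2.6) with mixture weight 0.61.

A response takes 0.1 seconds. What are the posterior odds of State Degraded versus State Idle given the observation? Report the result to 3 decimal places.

4.804

Posterior odds = (P(Z=i) f_i(x)) / (P(Z=j) f_j(x)); the normalising sum cancels.
Evaluate each component's likelihood at the observed value:
  f_Idle = 0.7·e^(−0.7·0.1) = 0.7·e^(−0.0700) = 0.652676
  f_Degraded = 2.6·e^(−2.6·0.1) = 2.6·e^(−0.2600) = 2.00473
Posterior odds = (P(Z=Degraded)·f_Degraded) / (P(Z=Idle)·f_Idle) = (0.61·2.00473) / (0.39·0.652676) = 1.22289 / 0.254544 ≈ 4.804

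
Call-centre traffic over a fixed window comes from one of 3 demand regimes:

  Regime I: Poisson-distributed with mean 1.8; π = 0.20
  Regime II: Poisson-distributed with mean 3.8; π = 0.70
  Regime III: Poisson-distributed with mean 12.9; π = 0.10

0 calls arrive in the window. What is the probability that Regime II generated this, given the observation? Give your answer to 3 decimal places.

0.321

By Bayes' theorem, P(k | x) = w_k f_k(x) / Σ_j w_j f_j(x).
Component likelihoods at x = 0 calls:
  p_I = 0.165299
  p_II = 0.0223708
  p_III = 2.49805e-06
Unnormalised posteriors:
  w_I·p_I = 0.20 × 0.165299 = 0.0330598
  w_II·p_II = 0.70 × 0.0223708 = 0.0156595
  w_III·p_III = 0.10 × 2.49805e-06 = 2.49805e-07
Marginal: 0.0330598 + 0.0156595 + 2.49805e-07 = 0.0487196
P(Regime II | data) ≈ 0.321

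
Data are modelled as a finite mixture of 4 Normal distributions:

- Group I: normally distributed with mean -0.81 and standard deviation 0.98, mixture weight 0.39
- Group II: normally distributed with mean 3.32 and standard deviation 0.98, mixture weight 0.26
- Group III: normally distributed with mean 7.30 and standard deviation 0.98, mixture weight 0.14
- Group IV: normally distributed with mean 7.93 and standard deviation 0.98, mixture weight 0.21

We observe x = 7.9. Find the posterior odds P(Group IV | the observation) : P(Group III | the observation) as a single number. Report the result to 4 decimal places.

1.8084

The posterior odds equal the prior odds times the likelihood ratio: (π_i/π_j)·(f_i(x)/f_j(x)).
Normal densities:
  p_I = 2.86251e-18
  p_II = 7.36042e-06
  p_III = 0.337511
  p_IV = 0.406893
0.0854476 / 0.0472515 ≈ 1.8084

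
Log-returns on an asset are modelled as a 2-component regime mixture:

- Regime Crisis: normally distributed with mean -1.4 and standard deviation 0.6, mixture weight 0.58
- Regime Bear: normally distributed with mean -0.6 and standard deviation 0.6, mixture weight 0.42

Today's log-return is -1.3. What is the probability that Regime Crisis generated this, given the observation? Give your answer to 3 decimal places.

0.729

Posterior ∝ prior × likelihood, so P(k | x) ∝ π_k f_k(x); normalise over all components.
Component likelihoods at x = -1.3:
  L_Crisis = 0.655733
  L_Bear = 0.336664
Multiply by the mixture weights:
  π_Crisis·L_Crisis = 0.58 × 0.655733 = 0.380325
  π_Bear·L_Bear = 0.42 × 0.336664 = 0.141399
Normaliser: 0.380325 + 0.141399 = 0.521724
So the posterior for Regime Crisis is 0.380325 / 0.521724 ≈ 0.729.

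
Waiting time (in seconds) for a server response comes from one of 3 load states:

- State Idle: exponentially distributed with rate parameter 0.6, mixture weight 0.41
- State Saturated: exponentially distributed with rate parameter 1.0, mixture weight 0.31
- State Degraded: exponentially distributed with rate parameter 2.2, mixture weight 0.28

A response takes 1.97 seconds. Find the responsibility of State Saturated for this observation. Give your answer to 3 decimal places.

0.341

Posterior ∝ prior × likelihood, so P(k | x) ∝ P(Z=k) f_k(x); normalise over all components.
Exponential densities:
  p_Idle = 0.6·e^(−0.6·1.97) = 0.6·e^(−1.1820) = 0.183999
  p_Saturated = 1.0·e^(−1.0·1.97) = 1.0·e^(−1.9700) = 0.139457
  p_Degraded = 2.2·e^(−2.2·1.97) = 2.2·e^(−4.3340) = 0.028853
Multiply by the mixture weights:
  P(Z=Idle)·p_Idle = 0.41 × 0.183999 = 0.0754395
  P(Z=Saturated)·p_Saturated = 0.31 × 0.139457 = 0.0432316
  P(Z=Degraded)·p_Degraded = 0.28 × 0.028853 = 0.00807883
Marginal: 0.0754395 + 0.0432316 + 0.00807883 = 0.12675
Responsibility of State Saturated: 0.0432316 / 0.12675 ≈ 0.341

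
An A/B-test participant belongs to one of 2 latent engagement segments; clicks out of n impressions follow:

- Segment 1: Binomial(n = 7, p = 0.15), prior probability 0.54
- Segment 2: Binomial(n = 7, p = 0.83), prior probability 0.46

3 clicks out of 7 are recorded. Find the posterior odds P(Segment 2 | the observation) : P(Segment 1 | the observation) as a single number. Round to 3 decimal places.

Since P(k|x) ∝ π_k f_k(x), the posterior odds are π_i f_i(x) / (π_j f_j(x)).
Evaluate each component's likelihood at the observed value:
  f_1 = 0.061662
  f_2 = 0.0167147
Odds = (0.46/0.54) × (0.0167147/0.061662) = 0.851852 × 0.271069 ≈ 0.231

0.231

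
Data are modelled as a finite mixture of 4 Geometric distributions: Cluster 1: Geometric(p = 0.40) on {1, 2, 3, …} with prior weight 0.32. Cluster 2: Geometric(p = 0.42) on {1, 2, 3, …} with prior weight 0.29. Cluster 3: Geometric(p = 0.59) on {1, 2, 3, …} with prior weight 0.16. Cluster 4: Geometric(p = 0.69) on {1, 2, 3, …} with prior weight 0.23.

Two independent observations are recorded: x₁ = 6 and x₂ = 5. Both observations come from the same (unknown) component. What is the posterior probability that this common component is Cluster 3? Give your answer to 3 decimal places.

P(component k | x) = π_k·f_k(x) / marginal(x), where marginal(x) = Σ_j π_j·f_j(x).
Since both observations come from the same component, the likelihood for component k is f_k(x₁)·f_k(x₂).
  p_1 = [0.40·(1−0.40)^5 = 0.40·0.07776 = 0.031104] × [0.05184] = 0.00161243
  p_2 = [0.42·(1−0.42)^5 = 0.42·0.0656357 = 0.027567] × [0.0475293] = 0.00131024
  p_3 = [0.59·(1−0.59)^5 = 0.59·0.0115856 = 0.00683552] × [0.016672] = 0.000113962
  p_4 = [0.69·(1−0.69)^5 = 0.69·0.00286292 = 0.00197541] × [0.00637229] = 1.25879e-05
Weight by the priors:
  π_1·p_1 = 0.32 × 0.00161243 = 0.000515978
  π_2·p_2 = 0.29 × 0.00131024 = 0.000379969
  π_3·p_3 = 0.16 × 0.000113962 = 1.82339e-05
  π_4·p_4 = 0.23 × 1.25879e-05 = 2.89522e-06
Normaliser: 0.000515978 + 0.000379969 + 1.82339e-05 + 2.89522e-06 = 0.000917076
So the posterior for Cluster 3 is 1.82339e-05 / 0.000917076 ≈ 0.020.

0.020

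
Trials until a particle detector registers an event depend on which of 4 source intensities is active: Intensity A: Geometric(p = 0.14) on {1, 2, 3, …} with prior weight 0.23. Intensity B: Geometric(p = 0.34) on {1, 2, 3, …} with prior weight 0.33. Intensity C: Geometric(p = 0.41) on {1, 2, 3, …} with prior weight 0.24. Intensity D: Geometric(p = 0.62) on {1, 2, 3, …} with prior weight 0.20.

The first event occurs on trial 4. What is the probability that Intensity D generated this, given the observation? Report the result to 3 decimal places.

By Bayes' theorem, P(k | x) = w_k f_k(x) / Σ_j w_j f_j(x).
Geometric probabilities:
  f_A = 0.0890478
  f_B = 0.0977486
  f_C = 0.0842054
  f_D = 0.0340206
Prior × likelihood for each component:
  w_A·f_A = 0.23 × 0.0890478 = 0.020481
  w_B·f_B = 0.33 × 0.0977486 = 0.0322571
  w_C·f_C = 0.24 × 0.0842054 = 0.0202093
  w_D·f_D = 0.20 × 0.0340206 = 0.00680413
Sum: 0.020481 + 0.0322571 + 0.0202093 + 0.00680413 = 0.0797515
Responsibility of Intensity D: 0.00680413 / 0.0797515 ≈ 0.085

0.085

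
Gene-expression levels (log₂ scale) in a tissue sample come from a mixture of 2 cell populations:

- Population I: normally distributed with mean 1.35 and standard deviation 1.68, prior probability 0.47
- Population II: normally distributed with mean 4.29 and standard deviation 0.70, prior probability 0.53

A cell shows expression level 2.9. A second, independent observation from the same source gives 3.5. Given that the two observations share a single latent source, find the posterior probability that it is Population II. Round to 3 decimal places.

0.624

By Bayes' theorem, P(k | x) = P(Z=k) f_k(x) / Σ_j P(Z=j) f_j(x).
Since both observations come from the same component, the likelihood for component k is f_k(x₁)·f_k(x₂).
  p_I = [0.155153] × [0.104703] = 0.016245
  p_II = [0.0793574] × [0.301465] = 0.0239235
Weight by the priors:
  P(Z=I)·p_I = 0.47 × 0.016245 = 0.00763513
  P(Z=II)·p_II = 0.53 × 0.0239235 = 0.0126794
Sum: 0.00763513 + 0.0126794 = 0.0203146
Responsibility of Population II: 0.0126794 / 0.0203146 ≈ 0.624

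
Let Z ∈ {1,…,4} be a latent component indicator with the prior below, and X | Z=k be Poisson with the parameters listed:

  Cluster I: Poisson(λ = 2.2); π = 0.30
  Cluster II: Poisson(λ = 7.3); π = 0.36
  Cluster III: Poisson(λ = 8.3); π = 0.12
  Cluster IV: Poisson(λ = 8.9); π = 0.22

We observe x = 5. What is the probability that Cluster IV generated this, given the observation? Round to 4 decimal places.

The responsibility of component k is w_k f_k(x) divided by Σ_j w_j f_j(x).
Poisson probabilities:
  f_I = 0.0475866
  f_II = 0.116703
  f_III = 0.0815765
  f_IV = 0.063467
Prior × likelihood for each component:
  w_I·f_I = 0.30 × 0.0475866 = 0.014276
  w_II·f_II = 0.36 × 0.116703 = 0.0420132
  w_III·f_III = 0.12 × 0.0815765 = 0.00978918
  w_IV·f_IV = 0.22 × 0.063467 = 0.0139627
Sum: 0.014276 + 0.0420132 + 0.00978918 + 0.0139627 = 0.0800411
P(Cluster IV | data) = 0.0139627 / 0.0800411 ≈ 0.1744

0.1744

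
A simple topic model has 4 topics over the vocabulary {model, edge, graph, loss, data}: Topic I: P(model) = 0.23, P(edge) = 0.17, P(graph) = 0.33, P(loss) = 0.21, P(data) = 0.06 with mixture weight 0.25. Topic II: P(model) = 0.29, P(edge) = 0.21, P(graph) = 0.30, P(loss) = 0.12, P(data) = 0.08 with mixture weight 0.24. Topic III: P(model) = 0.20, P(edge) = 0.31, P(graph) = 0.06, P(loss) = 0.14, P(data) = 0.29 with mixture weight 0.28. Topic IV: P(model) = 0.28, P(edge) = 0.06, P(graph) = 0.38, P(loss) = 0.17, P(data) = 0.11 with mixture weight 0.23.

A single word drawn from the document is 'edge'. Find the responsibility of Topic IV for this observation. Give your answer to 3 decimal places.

P(component k | x) = w_k·f_k(x) / marginal(x), where marginal(x) = Σ_j w_j·f_j(x).
Component likelihoods at x = 'edge':
  L_I = P(edge | comp) = 0.17
  L_II = P(edge | comp) = 0.21
  L_III = P(edge | comp) = 0.31
  L_IV = P(edge | comp) = 0.06
Weight by the priors:
  w_I·L_I = 0.25 × 0.17 = 0.0425
  w_II·L_II = 0.24 × 0.21 = 0.0504
  w_III·L_III = 0.28 × 0.31 = 0.0868
  w_IV·L_IV = 0.23 × 0.06 = 0.0138
Evidence: 0.0425 + 0.0504 + 0.0868 + 0.0138 = 0.1935
P(Topic IV | the observation) ≈ 0.071

0.071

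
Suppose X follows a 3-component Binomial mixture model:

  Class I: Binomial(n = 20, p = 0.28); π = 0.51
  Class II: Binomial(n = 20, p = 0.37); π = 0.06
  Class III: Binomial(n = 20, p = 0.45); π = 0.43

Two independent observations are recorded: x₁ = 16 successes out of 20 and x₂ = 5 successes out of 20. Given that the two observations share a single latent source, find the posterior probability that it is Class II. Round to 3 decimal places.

0.029

Apply Bayes' rule: the posterior for each component is proportional to its prior times its likelihood at x.
Since both observations come from the same component, the likelihood for component k is f_k(x₁)·f_k(x₂).
  L_I = [C(20,16)·0.28^16·0.72^4 = 4845·1.42734e-09·0.268739 = 1.85846e-06] × [0.193295] = 3.59231e-07
  L_II = [C(20,16)·0.37^16·0.63^4 = 4845·1.23375e-07·0.15753 = 9.41637e-05] × [0.10509] = 9.89565e-06
  L_III = [C(20,16)·0.45^16·0.55^4 = 4845·2.82748e-06·0.0915063 = 0.00125356] × [0.0364709] = 4.57184e-05
Unnormalised posteriors:
  w_I·L_I = 0.51 × 3.59231e-07 = 1.83208e-07
  w_II·L_II = 0.06 × 9.89565e-06 = 5.93739e-07
  w_III·L_III = 0.43 × 4.57184e-05 = 1.96589e-05
Marginal: 1.83208e-07 + 5.93739e-07 + 1.96589e-05 = 2.04359e-05
P(Class II | x) = 5.93739e-07 / 2.04359e-05 ≈ 0.029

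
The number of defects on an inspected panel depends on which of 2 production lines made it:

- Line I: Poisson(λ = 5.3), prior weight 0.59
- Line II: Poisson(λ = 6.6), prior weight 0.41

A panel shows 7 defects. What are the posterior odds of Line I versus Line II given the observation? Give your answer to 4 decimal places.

1.1370

Only the two components matter; the odds are (w_i f_i(x)) / (w_j f_j(x)).
Component likelihoods at x = 7 defects:
  f_I = 0.116343
  f_II = 0.147243
Odds = (0.59/0.41) × (0.116343/0.147243) = 1.43902 × 0.790144 ≈ 1.1370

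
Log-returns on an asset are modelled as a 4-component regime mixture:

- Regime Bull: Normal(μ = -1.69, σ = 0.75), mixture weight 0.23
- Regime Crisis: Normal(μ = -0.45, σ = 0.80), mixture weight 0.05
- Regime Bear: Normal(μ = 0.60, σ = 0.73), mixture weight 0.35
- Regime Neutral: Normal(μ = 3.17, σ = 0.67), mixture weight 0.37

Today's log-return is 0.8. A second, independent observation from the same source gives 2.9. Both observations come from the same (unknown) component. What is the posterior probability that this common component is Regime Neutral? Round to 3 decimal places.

P(component k | x) = π_k·f_k(x) / marginal(x), where marginal(x) = Σ_j π_j·f_j(x).
Since both observations come from the same component, the likelihood for component k is f_k(x₁)·f_k(x₂).
  p_Bull = [(1/(0.75·√(2π)))·exp(−(0.8−-1.69)²/(2·0.75²)) = 0.531923·exp(-5.51120) = 0.00214964] × [3.91498e-09] = 8.41578e-12
  p_Crisis = [(1/(0.80·√(2π)))·exp(−(0.8−-0.45)²/(2·0.80²)) = 0.498678·exp(-1.22070) = 0.147121] × [7.76442e-05] = 1.14231e-05
  p_Bear = [(1/(0.73·√(2π)))·exp(−(0.8−0.60)²/(2·0.73²)) = 0.546496·exp(-0.03753) = 0.526366] × [0.0038195] = 0.00201046
  p_Neutral = [(1/(0.67·√(2π)))·exp(−(0.8−3.17)²/(2·0.67²)) = 0.595436·exp(-6.25629) = 0.00114225] × [0.548999] = 0.000627094
Prior × likelihood for each component:
  π_Bull·p_Bull = 0.23 × 8.41578e-12 = 1.93563e-12
  π_Crisis·p_Crisis = 0.05 × 1.14231e-05 = 5.71156e-07
  π_Bear·p_Bear = 0.35 × 0.00201046 = 0.00070366
  π_Neutral·p_Neutral = 0.37 × 0.000627094 = 0.000232025
Marginal: 1.93563e-12 + 5.71156e-07 + 0.00070366 + 0.000232025 = 0.000936256
Responsibility of Regime Neutral: 0.000232025 / 0.000936256 ≈ 0.248

0.248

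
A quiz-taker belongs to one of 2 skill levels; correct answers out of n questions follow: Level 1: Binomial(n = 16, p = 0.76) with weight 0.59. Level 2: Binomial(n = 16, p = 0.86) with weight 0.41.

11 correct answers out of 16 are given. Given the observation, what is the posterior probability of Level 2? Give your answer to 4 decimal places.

0.1546

P(component k | x) = P(Z=k)·f_k(x) / marginal(x), where marginal(x) = Σ_j P(Z=j)·f_j(x).
Evaluate each component's likelihood at the observed value:
  p_1 = C(16,11)·0.76^11·0.24^5 = 4368·0.0488596·0.000796262 = 0.169937
  p_2 = C(16,11)·0.86^11·0.14^5 = 4368·0.190319·5.37824e-05 = 0.0447101
Multiply by the mixture weights:
  P(Z=1)·p_1 = 0.59 × 0.169937 = 0.100263
  P(Z=2)·p_2 = 0.41 × 0.0447101 = 0.0183311
Marginal: 0.100263 + 0.0183311 = 0.118594
So the posterior for Level 2 is 0.0183311 / 0.118594 ≈ 0.1546.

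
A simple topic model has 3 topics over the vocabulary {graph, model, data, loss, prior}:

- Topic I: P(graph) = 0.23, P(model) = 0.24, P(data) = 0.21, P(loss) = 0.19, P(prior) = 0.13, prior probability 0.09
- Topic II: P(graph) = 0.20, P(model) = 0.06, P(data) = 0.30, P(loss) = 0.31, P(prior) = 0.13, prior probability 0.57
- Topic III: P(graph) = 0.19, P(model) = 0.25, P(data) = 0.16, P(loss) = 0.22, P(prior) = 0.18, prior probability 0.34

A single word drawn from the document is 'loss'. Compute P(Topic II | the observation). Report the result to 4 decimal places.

0.6579

P(component k | x) = π_k·f_k(x) / marginal(x), where marginal(x) = Σ_j π_j·f_j(x).
Component likelihoods at x = 'loss':
  f_I = P(loss | comp) = 0.19
  f_II = P(loss | comp) = 0.31
  f_III = P(loss | comp) = 0.22
Prior × likelihood for each component:
  π_I·f_I = 0.09 × 0.19 = 0.0171
  π_II·f_II = 0.57 × 0.31 = 0.1767
  π_III·f_III = 0.34 × 0.22 = 0.0748
Sum: 0.0171 + 0.1767 + 0.0748 = 0.2686
Responsibility of Topic II: 0.1767 / 0.2686 ≈ 0.6579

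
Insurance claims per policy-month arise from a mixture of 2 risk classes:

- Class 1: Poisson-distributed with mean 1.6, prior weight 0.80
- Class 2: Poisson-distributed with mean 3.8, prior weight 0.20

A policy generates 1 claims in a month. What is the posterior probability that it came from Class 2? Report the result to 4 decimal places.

By Bayes' theorem, P(k | x) = P(Z=k) f_k(x) / Σ_j P(Z=j) f_j(x).
Evaluate each component's likelihood at the observed value:
  p_1 = 0.323034
  p_2 = 0.0850089
Weight by the priors:
  P(Z=1)·p_1 = 0.80 × 0.323034 = 0.258428
  P(Z=2)·p_2 = 0.20 × 0.0850089 = 0.0170018
Marginal: 0.258428 + 0.0170018 = 0.275429
P(Class 2 | 1 claims) ≈ 0.0617

0.0617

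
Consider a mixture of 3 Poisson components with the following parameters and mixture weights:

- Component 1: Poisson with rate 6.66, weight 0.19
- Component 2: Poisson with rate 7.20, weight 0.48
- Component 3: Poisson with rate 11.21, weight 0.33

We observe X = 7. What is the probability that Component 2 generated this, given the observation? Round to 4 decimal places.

0.5988

Apply Bayes' rule: the posterior for each component is proportional to its prior times its likelihood at x.
Component likelihoods at x = 7:
  f_1 = e^(−6.66)·6.66^7/7! = 0.147737
  f_2 = e^(−7.20)·7.20^7/7! = 0.148586
  f_3 = e^(−11.21)·11.21^7/7! = 0.0597541
Multiply by the mixture weights:
  P(Z=1)·f_1 = 0.19 × 0.147737 = 0.0280699
  P(Z=2)·f_2 = 0.48 × 0.148586 = 0.0713211
  P(Z=3)·f_3 = 0.33 × 0.0597541 = 0.0197188
Marginal: 0.0280699 + 0.0713211 + 0.0197188 = 0.11911
So the posterior for Component 2 is 0.0713211 / 0.11911 ≈ 0.5988.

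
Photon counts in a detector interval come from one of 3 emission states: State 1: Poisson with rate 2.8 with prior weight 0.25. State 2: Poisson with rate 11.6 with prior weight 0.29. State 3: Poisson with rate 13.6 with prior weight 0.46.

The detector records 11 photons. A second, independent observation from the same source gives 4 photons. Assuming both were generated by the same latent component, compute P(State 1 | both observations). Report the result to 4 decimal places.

Apply Bayes' rule: the posterior for each component is proportional to its prior times its likelihood at x.
Since both observations come from the same component, the likelihood for component k is f_k(x₁)·f_k(x₂).
  f_1 = [e^(−2.8)·2.8^11/11! = 0.000126345] × [0.155739] = 1.96768e-05
  f_2 = [e^(−11.6)·11.6^11/11! = 0.117508] × [0.0069152] = 0.000812589
  f_3 = [e^(−13.6)·13.6^11/11! = 0.0914887] × [0.00176823] = 0.000161773
Weight by the priors:
  P(Z=1)·f_1 = 0.25 × 1.96768e-05 = 4.9192e-06
  P(Z=2)·f_2 = 0.29 × 0.000812589 = 0.000235651
  P(Z=3)·f_3 = 0.46 × 0.000161773 = 7.44157e-05
Evidence: 4.9192e-06 + 0.000235651 + 7.44157e-05 = 0.000314986
Responsibility of State 1: 4.9192e-06 / 0.000314986 ≈ 0.0156

0.0156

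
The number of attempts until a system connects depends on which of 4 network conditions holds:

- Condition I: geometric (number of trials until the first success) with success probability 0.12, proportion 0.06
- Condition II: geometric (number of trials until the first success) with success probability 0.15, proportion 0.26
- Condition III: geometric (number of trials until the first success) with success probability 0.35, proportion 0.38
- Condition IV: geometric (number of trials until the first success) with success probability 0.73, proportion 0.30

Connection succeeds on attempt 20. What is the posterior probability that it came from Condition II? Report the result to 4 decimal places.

By Bayes' theorem, P(k | x) = π_k f_k(x) / Σ_j π_j f_j(x).
Evaluate each component's likelihood at the observed value:
  p_I = 0.12·(1−0.12)^19 = 0.12·0.0881395 = 0.0105767
  p_II = 0.15·(1−0.15)^19 = 0.15·0.0455994 = 0.00683992
  p_III = 0.35·(1−0.35)^19 = 0.35·0.000278839 = 9.75937e-05
  p_IV = 0.73·(1−0.73)^19 = 0.73·1.57004e-11 = 1.14613e-11
Unnormalised posteriors:
  π_I·p_I = 0.06 × 0.0105767 = 0.000634605
  π_II·p_II = 0.26 × 0.00683992 = 0.00177838
  π_III·p_III = 0.38 × 9.75937e-05 = 3.70856e-05
  π_IV·p_IV = 0.30 × 1.14613e-11 = 3.43839e-12
Denominator: 0.000634605 + 0.00177838 + 3.70856e-05 + 3.43839e-12 = 0.00245007
Responsibility of Condition II: 0.00177838 / 0.00245007 ≈ 0.7258

0.7258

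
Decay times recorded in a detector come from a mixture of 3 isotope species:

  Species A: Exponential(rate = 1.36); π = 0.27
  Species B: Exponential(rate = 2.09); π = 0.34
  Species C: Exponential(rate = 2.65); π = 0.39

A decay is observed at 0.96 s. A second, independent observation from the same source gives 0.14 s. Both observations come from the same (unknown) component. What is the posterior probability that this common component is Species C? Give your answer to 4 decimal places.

0.3626

Apply Bayes' rule: the posterior for each component is proportional to its prior times its likelihood at x.
Since both observations come from the same component, the likelihood for component k is f_k(x₁)·f_k(x₂).
  L_A = [1.36·e^(−1.36·0.96) = 1.36·e^(−1.3056) = 0.368573] × [1.12421] = 0.414356
  L_B = [2.09·e^(−2.09·0.96) = 2.09·e^(−2.0064) = 0.281046] × [1.55981] = 0.438379
  L_C = [2.65·e^(−2.65·0.96) = 2.65·e^(−2.5440) = 0.208162] × [1.82862] = 0.380648
Weight by the priors:
  P(Z=A)·L_A = 0.27 × 0.414356 = 0.111876
  P(Z=B)·L_B = 0.34 × 0.438379 = 0.149049
  P(Z=C)·L_C = 0.39 × 0.380648 = 0.148453
Denominator: 0.111876 + 0.149049 + 0.148453 = 0.409377
So the posterior for Species C is 0.148453 / 0.409377 ≈ 0.3626.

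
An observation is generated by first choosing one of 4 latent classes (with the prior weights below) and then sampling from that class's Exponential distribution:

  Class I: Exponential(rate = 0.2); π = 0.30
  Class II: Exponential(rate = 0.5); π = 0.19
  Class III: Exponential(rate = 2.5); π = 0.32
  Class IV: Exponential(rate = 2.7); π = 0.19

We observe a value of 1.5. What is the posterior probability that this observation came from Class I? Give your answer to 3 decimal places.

By Bayes' theorem, P(k | x) = π_k f_k(x) / Σ_j π_j f_j(x).
Component likelihoods at x = 1.5:
  f_I = 0.148164
  f_II = 0.236183
  f_III = 0.0587944
  f_IV = 0.0470404
Multiply by the mixture weights:
  π_I·f_I = 0.30 × 0.148164 = 0.0444491
  π_II·f_II = 0.19 × 0.236183 = 0.0448748
  π_III·f_III = 0.32 × 0.0587944 = 0.0188142
  π_IV·f_IV = 0.19 × 0.0470404 = 0.00893768
Denominator: 0.0444491 + 0.0448748 + 0.0188142 + 0.00893768 = 0.117076
P(Class I | x) = 0.0444491 / 0.117076 ≈ 0.380

0.380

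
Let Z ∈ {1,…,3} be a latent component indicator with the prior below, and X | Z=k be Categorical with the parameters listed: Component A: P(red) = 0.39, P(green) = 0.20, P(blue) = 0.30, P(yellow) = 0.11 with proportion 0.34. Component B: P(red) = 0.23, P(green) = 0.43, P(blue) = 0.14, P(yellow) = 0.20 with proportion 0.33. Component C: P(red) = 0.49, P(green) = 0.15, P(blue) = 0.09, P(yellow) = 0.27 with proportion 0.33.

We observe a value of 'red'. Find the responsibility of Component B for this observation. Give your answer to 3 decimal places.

0.205

The responsibility of component k is π_k f_k(x) divided by Σ_j π_j f_j(x).
Evaluate each component's likelihood at the observed value:
  L_A = 0.39
  L_B = 0.23
  L_C = 0.49
Unnormalised posteriors:
  π_A·L_A = 0.34 × 0.39 = 0.1326
  π_B·L_B = 0.33 × 0.23 = 0.0759
  π_C·L_C = 0.33 × 0.49 = 0.1617
Evidence: 0.1326 + 0.0759 + 0.1617 = 0.3702
Responsibility of Component B: 0.0759 / 0.3702 ≈ 0.205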